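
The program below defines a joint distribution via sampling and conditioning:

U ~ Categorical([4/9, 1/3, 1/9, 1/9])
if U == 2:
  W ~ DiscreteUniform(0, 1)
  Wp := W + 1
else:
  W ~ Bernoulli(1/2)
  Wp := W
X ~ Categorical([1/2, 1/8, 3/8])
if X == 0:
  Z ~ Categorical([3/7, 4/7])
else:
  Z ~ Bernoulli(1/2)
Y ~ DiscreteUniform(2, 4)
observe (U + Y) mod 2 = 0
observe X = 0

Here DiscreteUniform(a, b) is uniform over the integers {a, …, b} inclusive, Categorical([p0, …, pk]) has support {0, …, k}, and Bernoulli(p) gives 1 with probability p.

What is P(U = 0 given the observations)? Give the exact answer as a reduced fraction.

P(U = 0 | obs) = 4/7

Enumerate traces; 24 have nonzero weight after conditioning:
  (U=0, W=0, X=0, Z=0, Y=2) weight 1/63
  (U=0, W=0, X=0, Z=0, Y=4) weight 1/63
  (U=0, W=0, X=0, Z=1, Y=2) weight 4/189
  (U=0, W=0, X=0, Z=1, Y=4) weight 4/189
  (U=0, W=1, X=0, Z=0, Y=2) weight 1/63
  (U=0, W=1, X=0, Z=0, Y=4) weight 1/63
  (U=0, W=1, X=0, Z=1, Y=2) weight 4/189
  (U=0, W=1, X=0, Z=1, Y=4) weight 4/189
  (U=1, W=0, X=0, Z=0, Y=3) weight 1/84
  (U=2, W=0, X=0, Z=0, Y=2) weight 1/252
  … 14 more
Group by U:
  weight(U=0) = 4/27
  weight(U=1) = 1/18
  weight(U=2) = 1/27
  weight(U=3) = 1/54
Total weight = 4/27 + 1/18 + 1/27 + 1/54 = 7/27
P(U=0 | obs) = 4/27 / 7/27 = 4/7
P(U=1 | obs) = 1/18 / 7/27 = 3/14
P(U=2 | obs) = 1/27 / 7/27 = 1/7
P(U=3 | obs) = 1/54 / 7/27 = 1/14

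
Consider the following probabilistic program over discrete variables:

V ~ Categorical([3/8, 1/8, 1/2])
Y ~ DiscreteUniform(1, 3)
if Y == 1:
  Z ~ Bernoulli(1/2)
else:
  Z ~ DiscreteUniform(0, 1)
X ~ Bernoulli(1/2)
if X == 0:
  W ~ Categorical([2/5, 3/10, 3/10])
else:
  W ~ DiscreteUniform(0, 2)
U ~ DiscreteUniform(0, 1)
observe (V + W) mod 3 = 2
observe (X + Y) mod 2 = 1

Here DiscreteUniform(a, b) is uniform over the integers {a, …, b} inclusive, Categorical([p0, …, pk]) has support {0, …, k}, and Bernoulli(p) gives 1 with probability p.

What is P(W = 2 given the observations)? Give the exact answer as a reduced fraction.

P(W = 2 | obs) = 21/62

Enumerate traces; 36 have nonzero weight after conditioning:
  (V=0, Y=1, Z=0, X=0, W=2, U=0) weight 3/640
  (V=0, Y=1, Z=0, X=0, W=2, U=1) weight 3/640
  (V=0, Y=1, Z=1, X=0, W=2, U=0) weight 3/640
  (V=0, Y=1, Z=1, X=0, W=2, U=1) weight 3/640
  (V=0, Y=2, Z=0, X=1, W=2, U=0) weight 1/192
  (V=0, Y=2, Z=0, X=1, W=2, U=1) weight 1/192
  (V=0, Y=2, Z=1, X=1, W=2, U=0) weight 1/192
  (V=0, Y=2, Z=1, X=1, W=2, U=1) weight 1/192
  (V=1, Y=1, Z=0, X=0, W=1, U=0) weight 1/640
  (V=2, Y=1, Z=0, X=0, W=0, U=0) weight 1/120
  … 26 more
Group by W:
  weight(W=0) = 17/180
  weight(W=1) = 7/360
  weight(W=2) = 7/120
Total weight = 17/180 + 7/360 + 7/120 = 31/180
P(W=0 | obs) = 17/180 / 31/180 = 17/31
P(W=1 | obs) = 7/360 / 31/180 = 7/62
P(W=2 | obs) = 7/120 / 31/180 = 21/62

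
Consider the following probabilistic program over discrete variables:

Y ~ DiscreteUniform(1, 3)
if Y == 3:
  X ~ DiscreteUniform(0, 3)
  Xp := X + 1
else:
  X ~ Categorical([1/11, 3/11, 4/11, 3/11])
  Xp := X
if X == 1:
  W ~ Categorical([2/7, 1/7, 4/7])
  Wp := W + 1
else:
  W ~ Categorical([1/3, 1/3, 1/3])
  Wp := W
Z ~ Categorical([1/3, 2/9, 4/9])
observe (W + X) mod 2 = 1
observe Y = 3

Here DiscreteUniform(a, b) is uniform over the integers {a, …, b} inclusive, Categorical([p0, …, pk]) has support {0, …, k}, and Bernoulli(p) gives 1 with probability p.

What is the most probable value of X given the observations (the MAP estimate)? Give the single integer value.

argmax_v P(X = v | obs) = 1

Enumerate traces; 18 have nonzero weight after conditioning:
  (Y=3, X=0, W=1, Z=0) weight 1/108
  (Y=3, X=0, W=1, Z=1) weight 1/162
  (Y=3, X=0, W=1, Z=2) weight 1/81
  (Y=3, X=1, W=0, Z=0) weight 1/126
  (Y=3, X=1, W=0, Z=1) weight 1/189
  (Y=3, X=1, W=0, Z=2) weight 2/189
  (Y=3, X=1, W=2, Z=0) weight 1/63
  (Y=3, X=1, W=2, Z=1) weight 2/189
  (Y=3, X=2, W=1, Z=0) weight 1/108
  (Y=3, X=3, W=0, Z=0) weight 1/108
  … 8 more
Group by X:
  weight(X=0) = 1/36
  weight(X=1) = 1/14
  weight(X=2) = 1/36
  weight(X=3) = 1/18
Total weight = 1/36 + 1/14 + 1/36 + 1/18 = 23/126
P(X=0 | obs) = 1/36 / 23/126 = 7/46
P(X=1 | obs) = 1/14 / 23/126 = 9/23
P(X=2 | obs) = 1/36 / 23/126 = 7/46
P(X=3 | obs) = 1/18 / 23/126 = 7/23
argmax = 1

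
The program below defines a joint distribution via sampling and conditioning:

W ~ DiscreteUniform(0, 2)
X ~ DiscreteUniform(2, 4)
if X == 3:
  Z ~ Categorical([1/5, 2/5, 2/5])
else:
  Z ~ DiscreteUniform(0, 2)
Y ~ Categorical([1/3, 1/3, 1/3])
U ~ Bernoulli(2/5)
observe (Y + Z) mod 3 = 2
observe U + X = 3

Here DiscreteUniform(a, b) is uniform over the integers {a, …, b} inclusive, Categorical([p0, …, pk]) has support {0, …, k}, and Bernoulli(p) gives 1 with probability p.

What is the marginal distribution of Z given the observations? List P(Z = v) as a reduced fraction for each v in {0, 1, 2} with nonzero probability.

Enumerate traces; 18 have nonzero weight after conditioning:
  (W=0, X=2, Z=0, Y=2, U=1) weight 2/405
  (W=0, X=2, Z=1, Y=1, U=1) weight 2/405
  (W=0, X=2, Z=2, Y=0, U=1) weight 2/405
  (W=0, X=3, Z=0, Y=2, U=0) weight 1/225
  (W=0, X=3, Z=1, Y=1, U=0) weight 2/225
  (W=0, X=3, Z=2, Y=0, U=0) weight 2/225
  (W=1, X=2, Z=0, Y=2, U=1) weight 2/405
  (W=1, X=2, Z=1, Y=1, U=1) weight 2/405
  … 10 more
Group by Z:
  weight(Z=0) = 19/675
  weight(Z=1) = 28/675
  weight(Z=2) = 28/675
Total weight = 19/675 + 28/675 + 28/675 = 1/9
P(Z=0 | obs) = 19/675 / 1/9 = 19/75
P(Z=1 | obs) = 28/675 / 1/9 = 28/75
P(Z=2 | obs) = 28/675 / 1/9 = 28/75

P(Z=0) = 19/75, P(Z=1) = 28/75, P(Z=2) = 28/75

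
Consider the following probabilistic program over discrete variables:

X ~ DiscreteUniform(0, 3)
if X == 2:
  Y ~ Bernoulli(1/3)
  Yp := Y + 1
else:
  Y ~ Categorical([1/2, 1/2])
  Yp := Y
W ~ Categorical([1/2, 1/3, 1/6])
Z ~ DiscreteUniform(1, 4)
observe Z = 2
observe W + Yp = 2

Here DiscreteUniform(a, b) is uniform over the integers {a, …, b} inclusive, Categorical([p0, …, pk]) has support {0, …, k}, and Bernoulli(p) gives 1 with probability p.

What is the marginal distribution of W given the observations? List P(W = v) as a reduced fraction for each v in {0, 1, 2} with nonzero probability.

Enumerate traces; 8 have nonzero weight after conditioning:
  (X=0, Y=0, W=2, Z=2) weight 1/192
  (X=0, Y=1, W=1, Z=2) weight 1/96
  (X=1, Y=0, W=2, Z=2) weight 1/192
  (X=1, Y=1, W=1, Z=2) weight 1/96
  (X=2, Y=0, W=1, Z=2) weight 1/72
  (X=2, Y=1, W=0, Z=2) weight 1/96
  (X=3, Y=0, W=2, Z=2) weight 1/192
  (X=3, Y=1, W=1, Z=2) weight 1/96
Group by W:
  weight(W=0) = 1/96
  weight(W=1) = 13/288
  weight(W=2) = 1/64
Total weight = 1/96 + 13/288 + 1/64 = 41/576
P(W=0 | obs) = 1/96 / 41/576 = 6/41
P(W=1 | obs) = 13/288 / 41/576 = 26/41
P(W=2 | obs) = 1/64 / 41/576 = 9/41

P(W=0) = 6/41, P(W=1) = 26/41, P(W=2) = 9/41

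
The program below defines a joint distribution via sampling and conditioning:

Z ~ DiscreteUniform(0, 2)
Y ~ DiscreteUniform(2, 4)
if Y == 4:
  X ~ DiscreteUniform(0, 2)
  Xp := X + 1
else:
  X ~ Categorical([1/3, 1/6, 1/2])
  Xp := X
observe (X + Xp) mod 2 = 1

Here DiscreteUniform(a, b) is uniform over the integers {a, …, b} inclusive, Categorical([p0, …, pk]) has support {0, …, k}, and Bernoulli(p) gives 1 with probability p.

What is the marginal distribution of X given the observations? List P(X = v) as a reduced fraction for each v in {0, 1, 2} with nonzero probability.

P(X=0) = 1/3, P(X=1) = 1/3, P(X=2) = 1/3

Enumerate traces; 9 have nonzero weight after conditioning:
  (Z=0, Y=4, X=0) weight 1/27
  (Z=0, Y=4, X=1) weight 1/27
  (Z=0, Y=4, X=2) weight 1/27
  (Z=1, Y=4, X=0) weight 1/27
  (Z=1, Y=4, X=1) weight 1/27
  (Z=1, Y=4, X=2) weight 1/27
  (Z=2, Y=4, X=0) weight 1/27
  (Z=2, Y=4, X=1) weight 1/27
  … 1 more
Group by X:
  weight(X=0) = 1/9
  weight(X=1) = 1/9
  weight(X=2) = 1/9
Total weight = 1/9 + 1/9 + 1/9 = 1/3
P(X=0 | obs) = 1/9 / 1/3 = 1/3
P(X=1 | obs) = 1/9 / 1/3 = 1/3
P(X=2 | obs) = 1/9 / 1/3 = 1/3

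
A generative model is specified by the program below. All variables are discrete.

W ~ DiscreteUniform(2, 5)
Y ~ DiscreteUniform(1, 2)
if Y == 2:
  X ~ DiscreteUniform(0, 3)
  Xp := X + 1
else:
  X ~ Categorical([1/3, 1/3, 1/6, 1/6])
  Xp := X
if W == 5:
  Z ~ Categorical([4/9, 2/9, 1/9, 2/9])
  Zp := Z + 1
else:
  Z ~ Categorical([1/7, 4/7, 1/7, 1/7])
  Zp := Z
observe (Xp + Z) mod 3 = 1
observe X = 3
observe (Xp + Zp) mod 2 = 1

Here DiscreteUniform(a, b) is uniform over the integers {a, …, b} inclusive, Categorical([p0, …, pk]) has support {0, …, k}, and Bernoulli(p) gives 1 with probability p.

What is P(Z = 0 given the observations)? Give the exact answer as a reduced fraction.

Enumerate traces; 5 have nonzero weight after conditioning:
  (W=2, Y=2, X=3, Z=3) weight 1/224
  (W=3, Y=2, X=3, Z=3) weight 1/224
  (W=4, Y=2, X=3, Z=3) weight 1/224
  (W=5, Y=1, X=3, Z=1) weight 1/216
  (W=5, Y=2, X=3, Z=0) weight 1/72
Group by Z:
  weight(Z=0) = 1/72
  weight(Z=1) = 1/216
  weight(Z=3) = 3/224
Total weight = 1/72 + 1/216 + 3/224 = 193/6048
P(Z=0 | obs) = 1/72 / 193/6048 = 84/193
P(Z=1 | obs) = 1/216 / 193/6048 = 28/193
P(Z=3 | obs) = 3/224 / 193/6048 = 81/193

P(Z = 0 | obs) = 84/193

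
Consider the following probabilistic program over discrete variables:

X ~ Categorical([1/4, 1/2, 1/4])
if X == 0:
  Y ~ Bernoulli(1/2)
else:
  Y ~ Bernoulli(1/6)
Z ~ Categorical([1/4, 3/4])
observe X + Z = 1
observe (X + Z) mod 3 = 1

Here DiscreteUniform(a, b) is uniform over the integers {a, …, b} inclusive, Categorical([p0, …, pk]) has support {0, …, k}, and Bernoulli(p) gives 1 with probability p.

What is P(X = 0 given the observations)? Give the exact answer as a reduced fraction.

Enumerate traces; 4 have nonzero weight after conditioning:
  (X=0, Y=0, Z=1) weight 3/32
  (X=0, Y=1, Z=1) weight 3/32
  (X=1, Y=0, Z=0) weight 5/48
  (X=1, Y=1, Z=0) weight 1/48
Group by X:
  weight(X=0) = 3/16
  weight(X=1) = 1/8
Total weight = 3/16 + 1/8 = 5/16
P(X=0 | obs) = 3/16 / 5/16 = 3/5
P(X=1 | obs) = 1/8 / 5/16 = 2/5

P(X = 0 | obs) = 3/5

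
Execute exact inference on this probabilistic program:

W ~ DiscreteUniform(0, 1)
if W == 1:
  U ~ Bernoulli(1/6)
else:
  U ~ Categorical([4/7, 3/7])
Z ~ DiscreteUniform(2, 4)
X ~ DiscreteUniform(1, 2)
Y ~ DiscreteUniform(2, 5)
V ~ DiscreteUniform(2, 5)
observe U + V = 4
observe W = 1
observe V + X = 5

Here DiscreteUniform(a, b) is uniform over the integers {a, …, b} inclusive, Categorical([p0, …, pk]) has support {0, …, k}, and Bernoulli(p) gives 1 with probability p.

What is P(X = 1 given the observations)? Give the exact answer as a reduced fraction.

Enumerate traces; 24 have nonzero weight after conditioning:
  (W=1, U=0, Z=2, X=1, Y=2, V=4) weight 5/1152
  (W=1, U=0, Z=2, X=1, Y=3, V=4) weight 5/1152
  (W=1, U=0, Z=2, X=1, Y=4, V=4) weight 5/1152
  (W=1, U=0, Z=2, X=1, Y=5, V=4) weight 5/1152
  (W=1, U=0, Z=3, X=1, Y=2, V=4) weight 5/1152
  (W=1, U=0, Z=3, X=1, Y=3, V=4) weight 5/1152
  (W=1, U=0, Z=3, X=1, Y=4, V=4) weight 5/1152
  (W=1, U=0, Z=3, X=1, Y=5, V=4) weight 5/1152
  (W=1, U=1, Z=2, X=2, Y=2, V=3) weight 1/1152
  … 15 more
Group by X:
  weight(X=1) = 5/96
  weight(X=2) = 1/96
Total weight = 5/96 + 1/96 = 1/16
P(X=1 | obs) = 5/96 / 1/16 = 5/6
P(X=2 | obs) = 1/96 / 1/16 = 1/6

P(X = 1 | obs) = 5/6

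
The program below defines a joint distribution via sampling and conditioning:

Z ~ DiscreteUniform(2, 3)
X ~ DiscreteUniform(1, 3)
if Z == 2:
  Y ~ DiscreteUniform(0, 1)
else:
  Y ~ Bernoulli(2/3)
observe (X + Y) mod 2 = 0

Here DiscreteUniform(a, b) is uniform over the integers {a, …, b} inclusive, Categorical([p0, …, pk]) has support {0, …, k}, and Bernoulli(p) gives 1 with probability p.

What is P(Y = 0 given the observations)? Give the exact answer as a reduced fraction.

P(Y = 0 | obs) = 5/19

Enumerate traces; 6 have nonzero weight after conditioning:
  (Z=2, X=1, Y=1) weight 1/12
  (Z=2, X=2, Y=0) weight 1/12
  (Z=2, X=3, Y=1) weight 1/12
  (Z=3, X=1, Y=1) weight 1/9
  (Z=3, X=2, Y=0) weight 1/18
  (Z=3, X=3, Y=1) weight 1/9
Group by Y:
  weight(Y=0) = 5/36
  weight(Y=1) = 7/18
Total weight = 5/36 + 7/18 = 19/36
P(Y=0 | obs) = 5/36 / 19/36 = 5/19
P(Y=1 | obs) = 7/18 / 19/36 = 14/19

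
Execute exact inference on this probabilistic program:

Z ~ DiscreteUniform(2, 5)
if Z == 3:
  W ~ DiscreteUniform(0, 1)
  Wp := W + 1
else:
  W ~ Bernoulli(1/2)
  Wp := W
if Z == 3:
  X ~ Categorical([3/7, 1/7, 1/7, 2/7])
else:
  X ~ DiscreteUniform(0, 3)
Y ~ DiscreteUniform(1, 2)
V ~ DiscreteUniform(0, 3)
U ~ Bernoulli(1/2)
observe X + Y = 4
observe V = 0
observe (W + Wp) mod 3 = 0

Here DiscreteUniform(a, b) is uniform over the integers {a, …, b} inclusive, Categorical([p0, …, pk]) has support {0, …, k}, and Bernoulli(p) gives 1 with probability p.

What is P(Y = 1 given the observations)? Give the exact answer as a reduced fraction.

Enumerate traces; 16 have nonzero weight after conditioning:
  (Z=2, W=0, X=2, Y=2, V=0, U=0) weight 1/512
  (Z=2, W=0, X=2, Y=2, V=0, U=1) weight 1/512
  (Z=2, W=0, X=3, Y=1, V=0, U=0) weight 1/512
  (Z=2, W=0, X=3, Y=1, V=0, U=1) weight 1/512
  (Z=3, W=1, X=2, Y=2, V=0, U=0) weight 1/896
  (Z=3, W=1, X=2, Y=2, V=0, U=1) weight 1/896
  (Z=3, W=1, X=3, Y=1, V=0, U=0) weight 1/448
  (Z=3, W=1, X=3, Y=1, V=0, U=1) weight 1/448
  … 8 more
Group by Y:
  weight(Y=1) = 29/1792
  weight(Y=2) = 25/1792
Total weight = 29/1792 + 25/1792 = 27/896
P(Y=1 | obs) = 29/1792 / 27/896 = 29/54
P(Y=2 | obs) = 25/1792 / 27/896 = 25/54

P(Y = 1 | obs) = 29/54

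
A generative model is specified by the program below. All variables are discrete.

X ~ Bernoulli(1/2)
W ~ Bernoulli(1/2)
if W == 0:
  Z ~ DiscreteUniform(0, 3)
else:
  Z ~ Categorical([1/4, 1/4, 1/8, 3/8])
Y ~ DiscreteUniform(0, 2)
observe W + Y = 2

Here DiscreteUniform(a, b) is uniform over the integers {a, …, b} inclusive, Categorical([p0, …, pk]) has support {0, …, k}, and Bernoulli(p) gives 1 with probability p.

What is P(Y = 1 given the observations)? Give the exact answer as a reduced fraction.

P(Y = 1 | obs) = 1/2

Enumerate traces; 16 have nonzero weight after conditioning:
  (X=0, W=0, Z=0, Y=2) weight 1/48
  (X=0, W=0, Z=1, Y=2) weight 1/48
  (X=0, W=0, Z=2, Y=2) weight 1/48
  (X=0, W=0, Z=3, Y=2) weight 1/48
  (X=0, W=1, Z=0, Y=1) weight 1/48
  (X=0, W=1, Z=1, Y=1) weight 1/48
  (X=0, W=1, Z=2, Y=1) weight 1/96
  (X=0, W=1, Z=3, Y=1) weight 1/32
  … 8 more
Group by Y:
  weight(Y=1) = 1/6
  weight(Y=2) = 1/6
Total weight = 1/6 + 1/6 = 1/3
P(Y=1 | obs) = 1/6 / 1/3 = 1/2
P(Y=2 | obs) = 1/6 / 1/3 = 1/2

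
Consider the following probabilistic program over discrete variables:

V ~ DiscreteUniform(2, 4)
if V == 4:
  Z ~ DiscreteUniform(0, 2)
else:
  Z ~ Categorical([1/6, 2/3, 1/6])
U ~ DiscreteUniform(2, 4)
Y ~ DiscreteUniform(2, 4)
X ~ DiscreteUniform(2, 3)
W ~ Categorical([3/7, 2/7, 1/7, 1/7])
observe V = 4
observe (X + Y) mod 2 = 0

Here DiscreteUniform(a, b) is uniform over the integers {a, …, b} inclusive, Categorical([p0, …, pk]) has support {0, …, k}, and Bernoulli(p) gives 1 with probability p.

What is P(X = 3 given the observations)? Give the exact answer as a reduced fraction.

P(X = 3 | obs) = 1/3

Enumerate traces; 108 have nonzero weight after conditioning:
  (V=4, Z=0, U=2, Y=2, X=2, W=0) weight 1/378
  (V=4, Z=0, U=2, Y=2, X=2, W=1) weight 1/567
  (V=4, Z=0, U=2, Y=2, X=2, W=2) weight 1/1134
  (V=4, Z=0, U=2, Y=2, X=2, W=3) weight 1/1134
  (V=4, Z=0, U=2, Y=3, X=3, W=0) weight 1/378
  (V=4, Z=0, U=2, Y=3, X=3, W=1) weight 1/567
  (V=4, Z=0, U=2, Y=3, X=3, W=2) weight 1/1134
  (V=4, Z=0, U=2, Y=3, X=3, W=3) weight 1/1134
  … 100 more
Group by X:
  weight(X=2) = 1/9
  weight(X=3) = 1/18
Total weight = 1/9 + 1/18 = 1/6
P(X=2 | obs) = 1/9 / 1/6 = 2/3
P(X=3 | obs) = 1/18 / 1/6 = 1/3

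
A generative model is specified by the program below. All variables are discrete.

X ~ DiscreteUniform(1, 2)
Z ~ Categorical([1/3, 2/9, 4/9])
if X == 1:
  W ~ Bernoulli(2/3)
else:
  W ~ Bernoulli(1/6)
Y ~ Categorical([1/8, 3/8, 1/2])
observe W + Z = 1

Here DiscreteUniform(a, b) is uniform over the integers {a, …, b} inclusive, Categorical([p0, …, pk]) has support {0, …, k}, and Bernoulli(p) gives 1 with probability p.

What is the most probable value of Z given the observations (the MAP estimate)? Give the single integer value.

Enumerate traces; 12 have nonzero weight after conditioning:
  (X=1, Z=0, W=1, Y=0) weight 1/72
  (X=1, Z=0, W=1, Y=1) weight 1/24
  (X=1, Z=0, W=1, Y=2) weight 1/18
  (X=1, Z=1, W=0, Y=0) weight 1/216
  (X=1, Z=1, W=0, Y=1) weight 1/72
  (X=1, Z=1, W=0, Y=2) weight 1/54
  (X=2, Z=0, W=1, Y=0) weight 1/288
  (X=2, Z=0, W=1, Y=1) weight 1/96
  … 4 more
Group by Z:
  weight(Z=0) = 5/36
  weight(Z=1) = 7/54
Total weight = 5/36 + 7/54 = 29/108
P(Z=0 | obs) = 5/36 / 29/108 = 15/29
P(Z=1 | obs) = 7/54 / 29/108 = 14/29
argmax = 0

argmax_v P(Z = v | obs) = 0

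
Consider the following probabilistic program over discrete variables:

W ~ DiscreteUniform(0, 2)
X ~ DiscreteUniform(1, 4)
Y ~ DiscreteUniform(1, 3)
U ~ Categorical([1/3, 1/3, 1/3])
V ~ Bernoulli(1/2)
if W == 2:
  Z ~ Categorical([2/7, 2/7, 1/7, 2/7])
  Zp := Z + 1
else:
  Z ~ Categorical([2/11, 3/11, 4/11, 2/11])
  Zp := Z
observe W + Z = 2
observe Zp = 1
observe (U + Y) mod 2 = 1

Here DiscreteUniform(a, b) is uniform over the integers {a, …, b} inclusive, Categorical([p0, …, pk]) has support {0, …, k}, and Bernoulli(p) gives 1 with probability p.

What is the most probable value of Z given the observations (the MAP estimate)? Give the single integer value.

argmax_v P(Z = v | obs) = 0

Enumerate traces; 80 have nonzero weight after conditioning:
  (W=1, X=1, Y=1, U=0, V=0, Z=1) weight 1/792
  (W=1, X=1, Y=1, U=0, V=1, Z=1) weight 1/792
  (W=1, X=1, Y=1, U=2, V=0, Z=1) weight 1/792
  (W=1, X=1, Y=1, U=2, V=1, Z=1) weight 1/792
  (W=1, X=1, Y=2, U=1, V=0, Z=1) weight 1/792
  (W=1, X=1, Y=2, U=1, V=1, Z=1) weight 1/792
  (W=1, X=1, Y=3, U=0, V=0, Z=1) weight 1/792
  (W=1, X=1, Y=3, U=0, V=1, Z=1) weight 1/792
  (W=2, X=1, Y=1, U=0, V=0, Z=0) weight 1/756
  … 71 more
Group by Z:
  weight(Z=0) = 10/189
  weight(Z=1) = 5/99
Total weight = 10/189 + 5/99 = 215/2079
P(Z=0 | obs) = 10/189 / 215/2079 = 22/43
P(Z=1 | obs) = 5/99 / 215/2079 = 21/43
argmax = 0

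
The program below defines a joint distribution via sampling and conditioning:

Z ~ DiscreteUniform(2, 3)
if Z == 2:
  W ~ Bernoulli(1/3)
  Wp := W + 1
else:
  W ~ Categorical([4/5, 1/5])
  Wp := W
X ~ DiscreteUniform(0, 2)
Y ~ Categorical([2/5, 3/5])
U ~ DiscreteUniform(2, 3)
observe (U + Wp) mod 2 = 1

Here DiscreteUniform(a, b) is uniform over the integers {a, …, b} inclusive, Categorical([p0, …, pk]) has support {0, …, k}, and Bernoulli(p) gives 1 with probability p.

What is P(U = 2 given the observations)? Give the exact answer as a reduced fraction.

P(U = 2 | obs) = 13/30

Enumerate traces; 24 have nonzero weight after conditioning:
  (Z=2, W=0, X=0, Y=0, U=2) weight 1/45
  (Z=2, W=0, X=0, Y=1, U=2) weight 1/30
  (Z=2, W=0, X=1, Y=0, U=2) weight 1/45
  (Z=2, W=0, X=1, Y=1, U=2) weight 1/30
  (Z=2, W=0, X=2, Y=0, U=2) weight 1/45
  (Z=2, W=0, X=2, Y=1, U=2) weight 1/30
  (Z=2, W=1, X=0, Y=0, U=3) weight 1/90
  (Z=2, W=1, X=0, Y=1, U=3) weight 1/60
  … 16 more
Group by U:
  weight(U=2) = 13/60
  weight(U=3) = 17/60
Total weight = 13/60 + 17/60 = 1/2
P(U=2 | obs) = 13/60 / 1/2 = 13/30
P(U=3 | obs) = 17/60 / 1/2 = 17/30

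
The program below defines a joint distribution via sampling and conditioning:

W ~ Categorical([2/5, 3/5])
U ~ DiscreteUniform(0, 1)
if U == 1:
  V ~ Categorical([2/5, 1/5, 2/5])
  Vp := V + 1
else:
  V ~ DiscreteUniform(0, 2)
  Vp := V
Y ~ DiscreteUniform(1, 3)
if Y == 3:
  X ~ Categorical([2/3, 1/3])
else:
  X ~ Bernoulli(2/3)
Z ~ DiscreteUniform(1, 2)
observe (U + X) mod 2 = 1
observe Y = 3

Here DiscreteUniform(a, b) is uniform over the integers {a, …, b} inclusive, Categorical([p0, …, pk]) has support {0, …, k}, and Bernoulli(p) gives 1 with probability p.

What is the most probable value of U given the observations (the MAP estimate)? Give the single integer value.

argmax_v P(U = v | obs) = 1

Enumerate traces; 24 have nonzero weight after conditioning:
  (W=0, U=0, V=0, Y=3, X=1, Z=1) weight 1/270
  (W=0, U=0, V=0, Y=3, X=1, Z=2) weight 1/270
  (W=0, U=0, V=1, Y=3, X=1, Z=1) weight 1/270
  (W=0, U=0, V=1, Y=3, X=1, Z=2) weight 1/270
  (W=0, U=0, V=2, Y=3, X=1, Z=1) weight 1/270
  (W=0, U=0, V=2, Y=3, X=1, Z=2) weight 1/270
  (W=0, U=1, V=0, Y=3, X=0, Z=1) weight 2/225
  (W=0, U=1, V=0, Y=3, X=0, Z=2) weight 2/225
  … 16 more
Group by U:
  weight(U=0) = 1/18
  weight(U=1) = 1/9
Total weight = 1/18 + 1/9 = 1/6
P(U=0 | obs) = 1/18 / 1/6 = 1/3
P(U=1 | obs) = 1/9 / 1/6 = 2/3
argmax = 1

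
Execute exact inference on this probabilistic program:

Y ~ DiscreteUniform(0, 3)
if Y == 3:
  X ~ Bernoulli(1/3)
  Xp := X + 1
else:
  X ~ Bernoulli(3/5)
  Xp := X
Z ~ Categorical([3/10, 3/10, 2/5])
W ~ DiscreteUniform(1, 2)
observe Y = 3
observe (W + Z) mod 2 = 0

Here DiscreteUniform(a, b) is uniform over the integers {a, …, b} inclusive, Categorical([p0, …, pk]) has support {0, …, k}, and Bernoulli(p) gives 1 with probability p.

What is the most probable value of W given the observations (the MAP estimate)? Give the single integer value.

Enumerate traces; 6 have nonzero weight after conditioning:
  (Y=3, X=0, Z=0, W=2) weight 1/40
  (Y=3, X=0, Z=1, W=1) weight 1/40
  (Y=3, X=0, Z=2, W=2) weight 1/30
  (Y=3, X=1, Z=0, W=2) weight 1/80
  (Y=3, X=1, Z=1, W=1) weight 1/80
  (Y=3, X=1, Z=2, W=2) weight 1/60
Group by W:
  weight(W=1) = 3/80
  weight(W=2) = 7/80
Total weight = 3/80 + 7/80 = 1/8
P(W=1 | obs) = 3/80 / 1/8 = 3/10
P(W=2 | obs) = 7/80 / 1/8 = 7/10
argmax = 2

argmax_v P(W = v | obs) = 2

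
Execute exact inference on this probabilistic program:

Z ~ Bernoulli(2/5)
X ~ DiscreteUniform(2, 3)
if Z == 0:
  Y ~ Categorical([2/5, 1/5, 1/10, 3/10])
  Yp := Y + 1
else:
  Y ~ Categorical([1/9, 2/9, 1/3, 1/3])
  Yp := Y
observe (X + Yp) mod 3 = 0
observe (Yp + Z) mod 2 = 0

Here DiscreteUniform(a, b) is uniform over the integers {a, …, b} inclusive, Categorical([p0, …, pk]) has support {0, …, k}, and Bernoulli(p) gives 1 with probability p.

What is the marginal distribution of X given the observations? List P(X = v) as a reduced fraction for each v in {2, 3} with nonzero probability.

P(X=2) = 121/181, P(X=3) = 60/181

Enumerate traces; 3 have nonzero weight after conditioning:
  (Z=0, X=2, Y=3) weight 9/100
  (Z=1, X=2, Y=1) weight 2/45
  (Z=1, X=3, Y=3) weight 1/15
Group by X:
  weight(X=2) = 121/900
  weight(X=3) = 1/15
Total weight = 121/900 + 1/15 = 181/900
P(X=2 | obs) = 121/900 / 181/900 = 121/181
P(X=3 | obs) = 1/15 / 181/900 = 60/181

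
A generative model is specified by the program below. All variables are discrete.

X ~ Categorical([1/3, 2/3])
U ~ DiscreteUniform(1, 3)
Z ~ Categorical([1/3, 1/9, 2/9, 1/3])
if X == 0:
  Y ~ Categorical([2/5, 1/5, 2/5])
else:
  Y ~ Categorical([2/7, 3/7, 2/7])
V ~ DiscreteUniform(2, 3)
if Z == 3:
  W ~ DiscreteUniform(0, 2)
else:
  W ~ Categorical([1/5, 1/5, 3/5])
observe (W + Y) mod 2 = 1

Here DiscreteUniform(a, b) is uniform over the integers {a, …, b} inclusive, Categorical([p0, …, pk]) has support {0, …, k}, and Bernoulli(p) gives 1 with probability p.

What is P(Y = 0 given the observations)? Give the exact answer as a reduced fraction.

Enumerate traces; 192 have nonzero weight after conditioning:
  (X=0, U=1, Z=0, Y=0, V=2, W=1) weight 1/675
  (X=0, U=1, Z=0, Y=0, V=3, W=1) weight 1/675
  (X=0, U=1, Z=0, Y=1, V=2, W=0) weight 1/1350
  (X=0, U=1, Z=0, Y=1, V=2, W=2) weight 1/450
  (X=0, U=1, Z=0, Y=1, V=3, W=0) weight 1/1350
  (X=0, U=1, Z=0, Y=1, V=3, W=2) weight 1/450
  (X=0, U=1, Z=0, Y=2, V=2, W=1) weight 1/675
  (X=0, U=1, Z=0, Y=2, V=3, W=1) weight 1/675
  … 184 more
Group by Y:
  weight(Y=0) = 374/4725
  weight(Y=1) = 1258/4725
  weight(Y=2) = 374/4725
Total weight = 374/4725 + 1258/4725 + 374/4725 = 2006/4725
P(Y=0 | obs) = 374/4725 / 2006/4725 = 11/59
P(Y=1 | obs) = 1258/4725 / 2006/4725 = 37/59
P(Y=2 | obs) = 374/4725 / 2006/4725 = 11/59

P(Y = 0 | obs) = 11/59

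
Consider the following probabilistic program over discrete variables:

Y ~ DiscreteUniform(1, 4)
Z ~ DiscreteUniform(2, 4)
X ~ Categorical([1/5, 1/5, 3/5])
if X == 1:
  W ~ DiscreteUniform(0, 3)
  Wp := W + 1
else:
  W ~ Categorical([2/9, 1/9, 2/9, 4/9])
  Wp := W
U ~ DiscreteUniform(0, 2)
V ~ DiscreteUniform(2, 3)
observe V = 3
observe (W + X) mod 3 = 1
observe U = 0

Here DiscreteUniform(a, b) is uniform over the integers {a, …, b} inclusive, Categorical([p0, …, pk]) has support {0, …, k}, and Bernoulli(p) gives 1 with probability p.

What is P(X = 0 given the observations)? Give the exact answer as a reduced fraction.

Enumerate traces; 48 have nonzero weight after conditioning:
  (Y=1, Z=2, X=0, W=1, U=0, V=3) weight 1/3240
  (Y=1, Z=2, X=1, W=0, U=0, V=3) weight 1/1440
  (Y=1, Z=2, X=1, W=3, U=0, V=3) weight 1/1440
  (Y=1, Z=2, X=2, W=2, U=0, V=3) weight 1/540
  (Y=1, Z=3, X=0, W=1, U=0, V=3) weight 1/3240
  (Y=1, Z=3, X=1, W=0, U=0, V=3) weight 1/1440
  (Y=1, Z=3, X=1, W=3, U=0, V=3) weight 1/1440
  (Y=1, Z=3, X=2, W=2, U=0, V=3) weight 1/540
  … 40 more
Group by X:
  weight(X=0) = 1/270
  weight(X=1) = 1/60
  weight(X=2) = 1/45
Total weight = 1/270 + 1/60 + 1/45 = 23/540
P(X=0 | obs) = 1/270 / 23/540 = 2/23
P(X=1 | obs) = 1/60 / 23/540 = 9/23
P(X=2 | obs) = 1/45 / 23/540 = 12/23

P(X = 0 | obs) = 2/23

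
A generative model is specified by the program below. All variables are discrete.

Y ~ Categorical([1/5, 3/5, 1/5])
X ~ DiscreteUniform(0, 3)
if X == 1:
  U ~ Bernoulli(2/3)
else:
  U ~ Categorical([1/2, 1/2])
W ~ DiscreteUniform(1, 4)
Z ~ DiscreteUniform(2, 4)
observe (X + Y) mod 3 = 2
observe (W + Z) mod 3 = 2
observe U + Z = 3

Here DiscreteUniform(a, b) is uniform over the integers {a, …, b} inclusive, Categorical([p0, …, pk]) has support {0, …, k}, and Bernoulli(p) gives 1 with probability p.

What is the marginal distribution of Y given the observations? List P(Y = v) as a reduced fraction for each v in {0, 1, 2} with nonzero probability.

P(Y=0) = 1/6, P(Y=1) = 1/2, P(Y=2) = 1/3

Enumerate traces; 8 have nonzero weight after conditioning:
  (Y=0, X=2, U=0, W=2, Z=3) weight 1/480
  (Y=0, X=2, U=1, W=3, Z=2) weight 1/480
  (Y=1, X=1, U=0, W=2, Z=3) weight 1/240
  (Y=1, X=1, U=1, W=3, Z=2) weight 1/120
  (Y=2, X=0, U=0, W=2, Z=3) weight 1/480
  (Y=2, X=0, U=1, W=3, Z=2) weight 1/480
  (Y=2, X=3, U=0, W=2, Z=3) weight 1/480
  (Y=2, X=3, U=1, W=3, Z=2) weight 1/480
Group by Y:
  weight(Y=0) = 1/240
  weight(Y=1) = 1/80
  weight(Y=2) = 1/120
Total weight = 1/240 + 1/80 + 1/120 = 1/40
P(Y=0 | obs) = 1/240 / 1/40 = 1/6
P(Y=1 | obs) = 1/80 / 1/40 = 1/2
P(Y=2 | obs) = 1/120 / 1/40 = 1/3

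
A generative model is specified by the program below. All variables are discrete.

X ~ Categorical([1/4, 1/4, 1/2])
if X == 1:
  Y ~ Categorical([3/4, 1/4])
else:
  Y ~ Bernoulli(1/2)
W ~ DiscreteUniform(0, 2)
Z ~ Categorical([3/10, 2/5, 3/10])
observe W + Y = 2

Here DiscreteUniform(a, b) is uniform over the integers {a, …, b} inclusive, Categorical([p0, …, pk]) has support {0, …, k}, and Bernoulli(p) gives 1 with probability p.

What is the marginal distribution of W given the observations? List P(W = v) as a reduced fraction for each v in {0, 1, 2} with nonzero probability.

P(W=1) = 7/16, P(W=2) = 9/16

Enumerate traces; 18 have nonzero weight after conditioning:
  (X=0, Y=0, W=2, Z=0) weight 1/80
  (X=0, Y=0, W=2, Z=1) weight 1/60
  (X=0, Y=0, W=2, Z=2) weight 1/80
  (X=0, Y=1, W=1, Z=0) weight 1/80
  (X=0, Y=1, W=1, Z=1) weight 1/60
  (X=0, Y=1, W=1, Z=2) weight 1/80
  (X=1, Y=0, W=2, Z=0) weight 3/160
  (X=1, Y=0, W=2, Z=1) weight 1/40
  … 10 more
Group by W:
  weight(W=1) = 7/48
  weight(W=2) = 3/16
Total weight = 7/48 + 3/16 = 1/3
P(W=1 | obs) = 7/48 / 1/3 = 7/16
P(W=2 | obs) = 3/16 / 1/3 = 9/16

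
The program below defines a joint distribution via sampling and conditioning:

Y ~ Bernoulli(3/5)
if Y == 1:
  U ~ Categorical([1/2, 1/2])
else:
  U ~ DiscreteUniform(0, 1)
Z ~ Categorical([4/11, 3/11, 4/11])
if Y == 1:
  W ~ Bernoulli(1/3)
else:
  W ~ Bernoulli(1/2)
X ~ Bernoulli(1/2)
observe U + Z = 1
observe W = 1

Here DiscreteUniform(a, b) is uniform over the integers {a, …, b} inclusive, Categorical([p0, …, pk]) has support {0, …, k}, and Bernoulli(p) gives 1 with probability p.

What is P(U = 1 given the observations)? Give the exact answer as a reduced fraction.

Enumerate traces; 8 have nonzero weight after conditioning:
  (Y=0, U=0, Z=1, W=1, X=0) weight 3/220
  (Y=0, U=0, Z=1, W=1, X=1) weight 3/220
  (Y=0, U=1, Z=0, W=1, X=0) weight 1/55
  (Y=0, U=1, Z=0, W=1, X=1) weight 1/55
  (Y=1, U=0, Z=1, W=1, X=0) weight 3/220
  (Y=1, U=0, Z=1, W=1, X=1) weight 3/220
  (Y=1, U=1, Z=0, W=1, X=0) weight 1/55
  (Y=1, U=1, Z=0, W=1, X=1) weight 1/55
Group by U:
  weight(U=0) = 3/55
  weight(U=1) = 4/55
Total weight = 3/55 + 4/55 = 7/55
P(U=0 | obs) = 3/55 / 7/55 = 3/7
P(U=1 | obs) = 4/55 / 7/55 = 4/7

P(U = 1 | obs) = 4/7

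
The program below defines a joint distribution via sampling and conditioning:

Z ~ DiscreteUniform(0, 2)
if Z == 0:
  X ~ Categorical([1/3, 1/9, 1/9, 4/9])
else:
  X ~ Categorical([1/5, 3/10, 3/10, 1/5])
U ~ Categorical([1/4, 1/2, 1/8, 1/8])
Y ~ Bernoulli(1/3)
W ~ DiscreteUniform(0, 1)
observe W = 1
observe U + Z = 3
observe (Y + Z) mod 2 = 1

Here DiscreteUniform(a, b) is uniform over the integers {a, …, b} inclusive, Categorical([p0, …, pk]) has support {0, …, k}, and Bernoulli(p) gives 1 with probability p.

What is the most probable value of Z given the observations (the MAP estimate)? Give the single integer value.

Enumerate traces; 12 have nonzero weight after conditioning:
  (Z=0, X=0, U=3, Y=1, W=1) weight 1/432
  (Z=0, X=1, U=3, Y=1, W=1) weight 1/1296
  (Z=0, X=2, U=3, Y=1, W=1) weight 1/1296
  (Z=0, X=3, U=3, Y=1, W=1) weight 1/324
  (Z=1, X=0, U=2, Y=0, W=1) weight 1/360
  (Z=1, X=1, U=2, Y=0, W=1) weight 1/240
  (Z=1, X=2, U=2, Y=0, W=1) weight 1/240
  (Z=1, X=3, U=2, Y=0, W=1) weight 1/360
  (Z=2, X=0, U=1, Y=1, W=1) weight 1/180
  … 3 more
Group by Z:
  weight(Z=0) = 1/144
  weight(Z=1) = 1/72
  weight(Z=2) = 1/36
Total weight = 1/144 + 1/72 + 1/36 = 7/144
P(Z=0 | obs) = 1/144 / 7/144 = 1/7
P(Z=1 | obs) = 1/72 / 7/144 = 2/7
P(Z=2 | obs) = 1/36 / 7/144 = 4/7
argmax = 2

argmax_v P(Z = v | obs) = 2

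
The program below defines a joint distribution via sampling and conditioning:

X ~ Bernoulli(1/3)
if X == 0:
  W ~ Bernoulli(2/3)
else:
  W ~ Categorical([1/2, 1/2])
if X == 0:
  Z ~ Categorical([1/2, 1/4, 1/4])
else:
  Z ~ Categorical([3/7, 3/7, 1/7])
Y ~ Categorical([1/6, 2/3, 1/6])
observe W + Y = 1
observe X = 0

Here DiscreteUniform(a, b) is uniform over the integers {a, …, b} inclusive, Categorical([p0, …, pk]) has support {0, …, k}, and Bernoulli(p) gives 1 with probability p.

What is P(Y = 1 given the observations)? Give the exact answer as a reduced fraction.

P(Y = 1 | obs) = 2/3

Enumerate traces; 6 have nonzero weight after conditioning:
  (X=0, W=0, Z=0, Y=1) weight 2/27
  (X=0, W=0, Z=1, Y=1) weight 1/27
  (X=0, W=0, Z=2, Y=1) weight 1/27
  (X=0, W=1, Z=0, Y=0) weight 1/27
  (X=0, W=1, Z=1, Y=0) weight 1/54
  (X=0, W=1, Z=2, Y=0) weight 1/54
Group by Y:
  weight(Y=0) = 2/27
  weight(Y=1) = 4/27
Total weight = 2/27 + 4/27 = 2/9
P(Y=0 | obs) = 2/27 / 2/9 = 1/3
P(Y=1 | obs) = 4/27 / 2/9 = 2/3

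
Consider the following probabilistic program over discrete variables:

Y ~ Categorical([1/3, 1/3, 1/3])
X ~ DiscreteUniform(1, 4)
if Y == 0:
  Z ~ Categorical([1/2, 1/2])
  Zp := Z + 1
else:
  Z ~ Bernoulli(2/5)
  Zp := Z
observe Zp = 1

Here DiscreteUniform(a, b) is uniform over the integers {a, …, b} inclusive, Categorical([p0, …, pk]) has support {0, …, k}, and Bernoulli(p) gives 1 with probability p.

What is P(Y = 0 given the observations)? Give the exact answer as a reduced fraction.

P(Y = 0 | obs) = 5/13

Enumerate traces; 12 have nonzero weight after conditioning:
  (Y=0, X=1, Z=0) weight 1/24
  (Y=0, X=2, Z=0) weight 1/24
  (Y=0, X=3, Z=0) weight 1/24
  (Y=0, X=4, Z=0) weight 1/24
  (Y=1, X=1, Z=1) weight 1/30
  (Y=1, X=2, Z=1) weight 1/30
  (Y=1, X=3, Z=1) weight 1/30
  (Y=1, X=4, Z=1) weight 1/30
  (Y=2, X=1, Z=1) weight 1/30
  … 3 more
Group by Y:
  weight(Y=0) = 1/6
  weight(Y=1) = 2/15
  weight(Y=2) = 2/15
Total weight = 1/6 + 2/15 + 2/15 = 13/30
P(Y=0 | obs) = 1/6 / 13/30 = 5/13
P(Y=1 | obs) = 2/15 / 13/30 = 4/13
P(Y=2 | obs) = 2/15 / 13/30 = 4/13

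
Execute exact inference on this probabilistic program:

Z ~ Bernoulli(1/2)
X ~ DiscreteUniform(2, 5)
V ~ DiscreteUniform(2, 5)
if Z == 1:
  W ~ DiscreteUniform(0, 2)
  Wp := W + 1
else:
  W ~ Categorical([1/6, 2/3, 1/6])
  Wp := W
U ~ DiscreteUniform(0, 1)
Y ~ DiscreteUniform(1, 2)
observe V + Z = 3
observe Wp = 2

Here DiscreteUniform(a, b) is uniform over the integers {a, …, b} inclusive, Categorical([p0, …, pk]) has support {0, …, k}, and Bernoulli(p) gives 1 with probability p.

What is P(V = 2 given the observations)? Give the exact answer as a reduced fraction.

Enumerate traces; 32 have nonzero weight after conditioning:
  (Z=0, X=2, V=3, W=2, U=0, Y=1) weight 1/768
  (Z=0, X=2, V=3, W=2, U=0, Y=2) weight 1/768
  (Z=0, X=2, V=3, W=2, U=1, Y=1) weight 1/768
  (Z=0, X=2, V=3, W=2, U=1, Y=2) weight 1/768
  (Z=0, X=3, V=3, W=2, U=0, Y=1) weight 1/768
  (Z=0, X=3, V=3, W=2, U=0, Y=2) weight 1/768
  (Z=0, X=3, V=3, W=2, U=1, Y=1) weight 1/768
  (Z=0, X=3, V=3, W=2, U=1, Y=2) weight 1/768
  (Z=1, X=2, V=2, W=1, U=0, Y=1) weight 1/384
  … 23 more
Group by V:
  weight(V=2) = 1/24
  weight(V=3) = 1/48
Total weight = 1/24 + 1/48 = 1/16
P(V=2 | obs) = 1/24 / 1/16 = 2/3
P(V=3 | obs) = 1/48 / 1/16 = 1/3

P(V = 2 | obs) = 2/3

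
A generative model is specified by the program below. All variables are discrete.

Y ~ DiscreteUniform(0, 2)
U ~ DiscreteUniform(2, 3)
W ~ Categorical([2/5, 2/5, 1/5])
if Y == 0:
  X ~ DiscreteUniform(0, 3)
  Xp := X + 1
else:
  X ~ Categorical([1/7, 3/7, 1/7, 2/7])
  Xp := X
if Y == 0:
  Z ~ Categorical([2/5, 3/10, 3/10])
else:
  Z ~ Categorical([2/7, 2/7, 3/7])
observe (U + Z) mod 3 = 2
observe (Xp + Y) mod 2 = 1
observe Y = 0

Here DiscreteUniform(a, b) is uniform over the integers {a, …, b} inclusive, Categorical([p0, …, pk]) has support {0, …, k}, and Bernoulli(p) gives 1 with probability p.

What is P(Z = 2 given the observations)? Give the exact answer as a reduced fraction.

Enumerate traces; 12 have nonzero weight after conditioning:
  (Y=0, U=2, W=0, X=0, Z=0) weight 1/150
  (Y=0, U=2, W=0, X=2, Z=0) weight 1/150
  (Y=0, U=2, W=1, X=0, Z=0) weight 1/150
  (Y=0, U=2, W=1, X=2, Z=0) weight 1/150
  (Y=0, U=2, W=2, X=0, Z=0) weight 1/300
  (Y=0, U=2, W=2, X=2, Z=0) weight 1/300
  (Y=0, U=3, W=0, X=0, Z=2) weight 1/200
  (Y=0, U=3, W=0, X=2, Z=2) weight 1/200
  … 4 more
Group by Z:
  weight(Z=0) = 1/30
  weight(Z=2) = 1/40
Total weight = 1/30 + 1/40 = 7/120
P(Z=0 | obs) = 1/30 / 7/120 = 4/7
P(Z=2 | obs) = 1/40 / 7/120 = 3/7

P(Z = 2 | obs) = 3/7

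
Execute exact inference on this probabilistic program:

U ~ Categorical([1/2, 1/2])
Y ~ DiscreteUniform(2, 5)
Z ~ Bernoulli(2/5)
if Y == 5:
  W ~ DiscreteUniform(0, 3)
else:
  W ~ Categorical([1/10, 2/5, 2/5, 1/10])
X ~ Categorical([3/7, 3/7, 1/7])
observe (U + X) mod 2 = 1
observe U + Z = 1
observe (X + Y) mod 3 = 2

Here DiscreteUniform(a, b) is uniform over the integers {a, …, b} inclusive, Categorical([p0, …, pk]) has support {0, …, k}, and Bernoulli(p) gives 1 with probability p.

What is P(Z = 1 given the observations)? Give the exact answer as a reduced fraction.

Enumerate traces; 16 have nonzero weight after conditioning:
  (U=0, Y=4, Z=1, W=0, X=1) weight 3/1400
  (U=0, Y=4, Z=1, W=1, X=1) weight 3/350
  (U=0, Y=4, Z=1, W=2, X=1) weight 3/350
  (U=0, Y=4, Z=1, W=3, X=1) weight 3/1400
  (U=1, Y=2, Z=0, W=0, X=0) weight 9/2800
  (U=1, Y=2, Z=0, W=1, X=0) weight 9/700
  (U=1, Y=2, Z=0, W=2, X=0) weight 9/700
  (U=1, Y=2, Z=0, W=3, X=0) weight 9/2800
  … 8 more
Group by Z:
  weight(Z=0) = 3/40
  weight(Z=1) = 3/140
Total weight = 3/40 + 3/140 = 27/280
P(Z=0 | obs) = 3/40 / 27/280 = 7/9
P(Z=1 | obs) = 3/140 / 27/280 = 2/9

P(Z = 1 | obs) = 2/9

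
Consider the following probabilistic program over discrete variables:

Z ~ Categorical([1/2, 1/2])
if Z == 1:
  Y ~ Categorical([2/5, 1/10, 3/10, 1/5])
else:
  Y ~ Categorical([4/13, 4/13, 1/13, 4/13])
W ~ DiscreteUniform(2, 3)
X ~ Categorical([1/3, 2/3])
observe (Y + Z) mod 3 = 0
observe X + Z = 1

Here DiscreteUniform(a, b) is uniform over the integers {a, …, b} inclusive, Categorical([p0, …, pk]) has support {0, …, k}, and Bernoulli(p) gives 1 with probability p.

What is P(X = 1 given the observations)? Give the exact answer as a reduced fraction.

P(X = 1 | obs) = 160/199

Enumerate traces; 6 have nonzero weight after conditioning:
  (Z=0, Y=0, W=2, X=1) weight 2/39
  (Z=0, Y=0, W=3, X=1) weight 2/39
  (Z=0, Y=3, W=2, X=1) weight 2/39
  (Z=0, Y=3, W=3, X=1) weight 2/39
  (Z=1, Y=2, W=2, X=0) weight 1/40
  (Z=1, Y=2, W=3, X=0) weight 1/40
Group by X:
  weight(X=0) = 1/20
  weight(X=1) = 8/39
Total weight = 1/20 + 8/39 = 199/780
P(X=0 | obs) = 1/20 / 199/780 = 39/199
P(X=1 | obs) = 8/39 / 199/780 = 160/199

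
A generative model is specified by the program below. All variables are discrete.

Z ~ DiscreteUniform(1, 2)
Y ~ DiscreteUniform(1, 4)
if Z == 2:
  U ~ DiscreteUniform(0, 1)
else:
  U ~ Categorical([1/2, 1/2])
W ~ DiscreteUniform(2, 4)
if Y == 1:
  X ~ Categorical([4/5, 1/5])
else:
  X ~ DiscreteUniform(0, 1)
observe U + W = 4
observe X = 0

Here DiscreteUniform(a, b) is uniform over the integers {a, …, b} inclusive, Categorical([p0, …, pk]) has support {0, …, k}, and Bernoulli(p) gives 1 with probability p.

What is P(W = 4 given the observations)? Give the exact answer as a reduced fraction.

P(W = 4 | obs) = 1/2

Enumerate traces; 16 have nonzero weight after conditioning:
  (Z=1, Y=1, U=0, W=4, X=0) weight 1/60
  (Z=1, Y=1, U=1, W=3, X=0) weight 1/60
  (Z=1, Y=2, U=0, W=4, X=0) weight 1/96
  (Z=1, Y=2, U=1, W=3, X=0) weight 1/96
  (Z=1, Y=3, U=0, W=4, X=0) weight 1/96
  (Z=1, Y=3, U=1, W=3, X=0) weight 1/96
  (Z=1, Y=4, U=0, W=4, X=0) weight 1/96
  (Z=1, Y=4, U=1, W=3, X=0) weight 1/96
  … 8 more
Group by W:
  weight(W=3) = 23/240
  weight(W=4) = 23/240
Total weight = 23/240 + 23/240 = 23/120
P(W=3 | obs) = 23/240 / 23/120 = 1/2
P(W=4 | obs) = 23/240 / 23/120 = 1/2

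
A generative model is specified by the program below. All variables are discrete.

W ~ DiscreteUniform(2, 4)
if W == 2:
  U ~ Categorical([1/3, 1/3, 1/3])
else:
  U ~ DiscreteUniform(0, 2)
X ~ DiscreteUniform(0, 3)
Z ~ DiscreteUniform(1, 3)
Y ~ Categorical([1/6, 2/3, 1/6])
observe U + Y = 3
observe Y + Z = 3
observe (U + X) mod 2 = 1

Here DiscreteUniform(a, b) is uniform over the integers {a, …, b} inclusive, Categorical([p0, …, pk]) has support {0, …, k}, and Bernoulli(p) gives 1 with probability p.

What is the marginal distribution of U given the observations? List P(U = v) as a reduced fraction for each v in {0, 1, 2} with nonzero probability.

Enumerate traces; 12 have nonzero weight after conditioning:
  (W=2, U=1, X=0, Z=1, Y=2) weight 1/648
  (W=2, U=1, X=2, Z=1, Y=2) weight 1/648
  (W=2, U=2, X=1, Z=2, Y=1) weight 1/162
  (W=2, U=2, X=3, Z=2, Y=1) weight 1/162
  (W=3, U=1, X=0, Z=1, Y=2) weight 1/648
  (W=3, U=1, X=2, Z=1, Y=2) weight 1/648
  (W=3, U=2, X=1, Z=2, Y=1) weight 1/162
  (W=3, U=2, X=3, Z=2, Y=1) weight 1/162
  … 4 more
Group by U:
  weight(U=1) = 1/108
  weight(U=2) = 1/27
Total weight = 1/108 + 1/27 = 5/108
P(U=1 | obs) = 1/108 / 5/108 = 1/5
P(U=2 | obs) = 1/27 / 5/108 = 4/5

P(U=1) = 1/5, P(U=2) = 4/5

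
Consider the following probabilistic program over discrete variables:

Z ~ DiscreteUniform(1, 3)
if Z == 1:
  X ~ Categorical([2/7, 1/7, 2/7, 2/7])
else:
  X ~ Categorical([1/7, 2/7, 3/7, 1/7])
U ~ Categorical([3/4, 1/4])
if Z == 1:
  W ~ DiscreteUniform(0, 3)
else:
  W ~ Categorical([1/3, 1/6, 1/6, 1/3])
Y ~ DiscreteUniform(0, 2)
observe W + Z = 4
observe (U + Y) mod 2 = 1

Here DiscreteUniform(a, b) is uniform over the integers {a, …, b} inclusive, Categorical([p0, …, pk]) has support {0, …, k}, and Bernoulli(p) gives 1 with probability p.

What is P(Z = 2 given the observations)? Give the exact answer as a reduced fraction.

Enumerate traces; 36 have nonzero weight after conditioning:
  (Z=1, X=0, U=0, W=3, Y=1) weight 1/168
  (Z=1, X=0, U=1, W=3, Y=0) weight 1/504
  (Z=1, X=0, U=1, W=3, Y=2) weight 1/504
  (Z=1, X=1, U=0, W=3, Y=1) weight 1/336
  (Z=1, X=1, U=1, W=3, Y=0) weight 1/1008
  (Z=1, X=1, U=1, W=3, Y=2) weight 1/1008
  (Z=1, X=2, U=0, W=3, Y=1) weight 1/168
  (Z=1, X=2, U=1, W=3, Y=0) weight 1/504
  (Z=2, X=0, U=0, W=2, Y=1) weight 1/504
  (Z=3, X=0, U=0, W=1, Y=1) weight 1/504
  … 26 more
Group by Z:
  weight(Z=1) = 5/144
  weight(Z=2) = 5/216
  weight(Z=3) = 5/216
Total weight = 5/144 + 5/216 + 5/216 = 35/432
P(Z=1 | obs) = 5/144 / 35/432 = 3/7
P(Z=2 | obs) = 5/216 / 35/432 = 2/7
P(Z=3 | obs) = 5/216 / 35/432 = 2/7

P(Z = 2 | obs) = 2/7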